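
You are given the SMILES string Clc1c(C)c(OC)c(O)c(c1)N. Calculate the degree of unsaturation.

4

Molecular formula: C8H10ClNO2.
DoU = (2C + 2 + N − H − X) / 2, where X is the halogen count and O/S are ignored.
    = (2·8 + 2 + 1 − 10 − 1) / 2 = 8 / 2 = 4.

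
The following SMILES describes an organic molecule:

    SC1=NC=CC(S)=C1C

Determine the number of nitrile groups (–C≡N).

Scan the SMILES for the nitrile motif — none present.
Groups that are present: 2 thiol.

0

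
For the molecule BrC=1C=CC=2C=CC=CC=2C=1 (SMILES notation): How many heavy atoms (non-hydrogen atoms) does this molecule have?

11

Every atom symbol written in the SMILES (organic subset) is one heavy atom; implicit H are not written.
Heavy atoms by element → Br:1, C:10.
Total: 11.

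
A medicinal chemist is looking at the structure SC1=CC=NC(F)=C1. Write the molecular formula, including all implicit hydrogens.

C5H4FNS

Walk through each heavy atom and fill implicit hydrogens from standard valence (C 4, N 3, O 2, S 2, halogen 1):
  atom 1: S, bond orders sum to 1 (valence 2) → 1 H
  atom 2: C, bond orders sum to 4 (valence 4) → 0 H
  atom 3: C, bond orders sum to 3 (valence 4) → 1 H
  atom 4: C, bond orders sum to 3 (valence 4) → 1 H
  atom 5: N, bond orders sum to 3 (valence 3) → 0 H
  atom 6: C, bond orders sum to 4 (valence 4) → 0 H
  atom 7: F (halogen, monovalent) → 0 H
  atom 8: C, bond orders sum to 3 (valence 4) → 1 H
Totals → C:5, H:4, F:1, N:1, S:1.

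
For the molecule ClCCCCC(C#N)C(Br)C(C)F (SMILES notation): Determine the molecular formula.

Walk through each heavy atom and fill implicit hydrogens from standard valence (C 4, N 3, O 2, S 2, halogen 1):
  atom 1: Cl (halogen, monovalent) → 0 H
  atom 2: C, bond orders sum to 2 (valence 4) → 2 H
  atom 3: C, bond orders sum to 2 (valence 4) → 2 H
  atom 4: C, bond orders sum to 2 (valence 4) → 2 H
  atom 5: C, bond orders sum to 2 (valence 4) → 2 H
  atom 6: C, bond orders sum to 3 (valence 4) → 1 H
  atom 7: C, bond orders sum to 4 (valence 4) → 0 H
  atom 8: N, bond orders sum to 3 (valence 3) → 0 H
  atom 9: C, bond orders sum to 3 (valence 4) → 1 H
  atom 10: Br (halogen, monovalent) → 0 H
  atom 11: C, bond orders sum to 3 (valence 4) → 1 H
  atom 12: C, bond orders sum to 1 (valence 4) → 3 H
  atom 13: F (halogen, monovalent) → 0 H
Totals → C:9, H:14, Br:1, Cl:1, F:1, N:1.
In Hill order: C9H14BrClFN.

C9H14BrClFN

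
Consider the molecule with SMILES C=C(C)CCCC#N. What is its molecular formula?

Walk through each heavy atom and fill implicit hydrogens from standard valence (C 4, N 3, O 2, S 2, halogen 1):
  atom 1: C, bond orders sum to 2 (valence 4) → 2 H
  atom 2: C, bond orders sum to 4 (valence 4) → 0 H
  atom 3: C, bond orders sum to 1 (valence 4) → 3 H
  atom 4: C, bond orders sum to 2 (valence 4) → 2 H
  atom 5: C, bond orders sum to 2 (valence 4) → 2 H
  atom 6: C, bond orders sum to 2 (valence 4) → 2 H
  atom 7: C, bond orders sum to 4 (valence 4) → 0 H
  atom 8: N, bond orders sum to 3 (valence 3) → 0 H
Totals → C:7, H:11, N:1.
In Hill order: C7H11N.

C7H11N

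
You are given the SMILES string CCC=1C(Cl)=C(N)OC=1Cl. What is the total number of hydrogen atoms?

Walk through each heavy atom and fill implicit hydrogens from standard valence (C 4, N 3, O 2, S 2, halogen 1):
  atom 1: C, bond orders sum to 1 (valence 4) → 3 H
  atom 2: C, bond orders sum to 2 (valence 4) → 2 H
  atom 3: C, bond orders sum to 4 (valence 4) → 0 H
  atom 4: C, bond orders sum to 4 (valence 4) → 0 H
  atom 5: Cl (halogen, monovalent) → 0 H
  atom 6: C, bond orders sum to 4 (valence 4) → 0 H
  atom 7: N, bond orders sum to 1 (valence 3) → 2 H
  atom 8: O, bond orders sum to 2 (valence 2) → 0 H
  atom 9: C, bond orders sum to 4 (valence 4) → 0 H
  atom 10: Cl (halogen, monovalent) → 0 H
Total hydrogens: 7.

7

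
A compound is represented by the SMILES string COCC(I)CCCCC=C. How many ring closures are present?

0

In SMILES, each pair of matching ring-closure digits denotes one ring-closing bond; the number of such bonds equals the number of independent rings.
Ring-closure bonds here: 0.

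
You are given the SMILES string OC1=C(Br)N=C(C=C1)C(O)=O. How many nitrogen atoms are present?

1

Scan the SMILES for N atoms (remember two-letter symbols like Cl and Br are single atoms).
Nitrogen count: 1.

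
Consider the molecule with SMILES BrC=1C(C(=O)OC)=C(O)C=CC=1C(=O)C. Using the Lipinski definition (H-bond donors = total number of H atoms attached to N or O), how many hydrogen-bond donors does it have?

Donors: find every N or O and count the H atoms it carries.
  atom 5 (O): bond orders sum to 2 → 0 H
  atom 6 (O): bond orders sum to 2 → 0 H
  atom 9 (O): bond orders sum to 1 → 1 H
  atom 14 (O): bond orders sum to 2 → 0 H
Lipinski HBD = 1.

1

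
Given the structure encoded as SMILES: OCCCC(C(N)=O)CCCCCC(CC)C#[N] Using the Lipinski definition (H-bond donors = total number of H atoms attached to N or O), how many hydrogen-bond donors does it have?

3

Donors: find every N or O and count the H atoms it carries.
  atom 1 (O): bond orders sum to 1 → 1 H
  atom 7 (N): bond orders sum to 1 → 2 H
  atom 8 (O): bond orders sum to 2 → 0 H
  atom 18 (N): bond orders sum to 3 → 0 H
Lipinski HBD = 3.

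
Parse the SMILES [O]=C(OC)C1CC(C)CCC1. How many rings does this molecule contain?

1

In SMILES, each pair of matching ring-closure digits denotes one ring-closing bond; the number of such bonds equals the number of independent rings.
Ring-closure bonds here: 1.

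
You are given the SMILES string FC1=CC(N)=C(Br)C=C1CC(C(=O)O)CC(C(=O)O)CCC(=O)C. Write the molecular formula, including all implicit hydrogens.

C16H19BrFNO5

Walk through each heavy atom and fill implicit hydrogens from standard valence (C 4, N 3, O 2, S 2, halogen 1):
  atom 1: F (halogen, monovalent) → 0 H
  atom 2: C, bond orders sum to 4 (valence 4) → 0 H
  atom 3: C, bond orders sum to 3 (valence 4) → 1 H
  atom 4: C, bond orders sum to 4 (valence 4) → 0 H
  atom 5: N, bond orders sum to 1 (valence 3) → 2 H
  atom 6: C, bond orders sum to 4 (valence 4) → 0 H
  atom 7: Br (halogen, monovalent) → 0 H
  atom 8: C, bond orders sum to 3 (valence 4) → 1 H
  atom 9: C, bond orders sum to 4 (valence 4) → 0 H
  atom 10: C, bond orders sum to 2 (valence 4) → 2 H
  atom 11: C, bond orders sum to 3 (valence 4) → 1 H
  atom 12: C, bond orders sum to 4 (valence 4) → 0 H
  atom 13: O, bond orders sum to 2 (valence 2) → 0 H
  atom 14: O, bond orders sum to 1 (valence 2) → 1 H
  atom 15: C, bond orders sum to 2 (valence 4) → 2 H
  atom 16: C, bond orders sum to 3 (valence 4) → 1 H
  atom 17: C, bond orders sum to 4 (valence 4) → 0 H
  atom 18: O, bond orders sum to 2 (valence 2) → 0 H
  atom 19: O, bond orders sum to 1 (valence 2) → 1 H
  atom 20: C, bond orders sum to 2 (valence 4) → 2 H
  atom 21: C, bond orders sum to 2 (valence 4) → 2 H
  atom 22: C, bond orders sum to 4 (valence 4) → 0 H
  atom 23: O, bond orders sum to 2 (valence 2) → 0 H
  atom 24: C, bond orders sum to 1 (valence 4) → 3 H
Totals → C:16, H:19, Br:1, F:1, N:1, O:5.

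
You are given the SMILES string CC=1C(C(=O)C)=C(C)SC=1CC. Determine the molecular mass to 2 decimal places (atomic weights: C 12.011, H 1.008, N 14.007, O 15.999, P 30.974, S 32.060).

First, the molecular formula is C10H14OS (counting implicit H from valence).
  C: 10 × 12.011 = 120.110
  H: 14 × 1.008 = 14.112
  O: 1 × 15.999 = 15.999
  S: 1 × 32.060 = 32.060
Sum: 10×12.011 + 14×1.008 + 1×15.999 + 1×32.060 = 182.281 → 182.28 g/mol.

182.28 g/mol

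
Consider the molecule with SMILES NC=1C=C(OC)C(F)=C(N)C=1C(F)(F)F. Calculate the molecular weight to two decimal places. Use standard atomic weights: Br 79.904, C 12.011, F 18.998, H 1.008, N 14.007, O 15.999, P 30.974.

First, the molecular formula is C8H8F4N2O (counting implicit H from valence).
  C: 8 × 12.011 = 96.088
  F: 4 × 18.998 = 75.992
  H: 8 × 1.008 = 8.064
  N: 2 × 14.007 = 28.014
  O: 1 × 15.999 = 15.999
Sum: 8×12.011 + 4×18.998 + 8×1.008 + 2×14.007 + 1×15.999 = 224.157 → 224.16 g/mol.

224.16 g/mol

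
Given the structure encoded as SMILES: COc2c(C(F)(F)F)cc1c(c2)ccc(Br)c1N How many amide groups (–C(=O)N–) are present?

Scan the SMILES for the amide motif — none present.
Groups that are present: 1 ether, 1 primary amine.

0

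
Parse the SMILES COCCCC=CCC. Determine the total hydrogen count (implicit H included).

Walk through each heavy atom and fill implicit hydrogens from standard valence (C 4, N 3, O 2, S 2, halogen 1):
  atom 1: C, bond orders sum to 1 (valence 4) → 3 H
  atom 2: O, bond orders sum to 2 (valence 2) → 0 H
  atom 3: C, bond orders sum to 2 (valence 4) → 2 H
  atom 4: C, bond orders sum to 2 (valence 4) → 2 H
  atom 5: C, bond orders sum to 2 (valence 4) → 2 H
  atom 6: C, bond orders sum to 3 (valence 4) → 1 H
  atom 7: C, bond orders sum to 3 (valence 4) → 1 H
  atom 8: C, bond orders sum to 2 (valence 4) → 2 H
  atom 9: C, bond orders sum to 1 (valence 4) → 3 H
Total hydrogens: 16.

16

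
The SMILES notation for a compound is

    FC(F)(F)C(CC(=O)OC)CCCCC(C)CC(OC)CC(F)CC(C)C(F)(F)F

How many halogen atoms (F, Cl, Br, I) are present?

Halogen atoms appear at heavy-atom positions 1, 3, 4, 23, 28, 29, 30 (7×F).
Other groups present: 1 ester, 1 ether.
Halogen count: 7.

7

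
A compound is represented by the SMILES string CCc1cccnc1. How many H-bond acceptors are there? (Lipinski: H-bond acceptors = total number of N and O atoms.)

1

N atoms: 1; O atoms: 0.
Lipinski HBA = 1 + 0 = 1.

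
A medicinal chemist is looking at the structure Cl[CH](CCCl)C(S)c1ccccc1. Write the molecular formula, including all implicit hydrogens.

Walk through each heavy atom and fill implicit hydrogens from standard valence (C 4, N 3, O 2, S 2, halogen 1); for lowercase aromatic atoms, an aromatic c carries 1 H when it has two neighbours and 0 H with three, and aromatic n carries 0 H:
  atom 1: Cl (halogen, monovalent) → 0 H
  atom 2: C with explicit H count 1
  atom 3: C, bond orders sum to 2 (valence 4) → 2 H
  atom 4: C, bond orders sum to 2 (valence 4) → 2 H
  atom 5: Cl (halogen, monovalent) → 0 H
  atom 6: C, bond orders sum to 3 (valence 4) → 1 H
  atom 7: S, bond orders sum to 1 (valence 2) → 1 H
  atom 8: aromatic c, 3 neighbours → 0 H
  atom 9: aromatic c, 2 neighbours → 1 H
  atom 10: aromatic c, 2 neighbours → 1 H
  atom 11: aromatic c, 2 neighbours → 1 H
  atom 12: aromatic c, 2 neighbours → 1 H
  atom 13: aromatic c, 2 neighbours → 1 H
Totals → C:10, H:12, Cl:2, S:1.

C10H12Cl2S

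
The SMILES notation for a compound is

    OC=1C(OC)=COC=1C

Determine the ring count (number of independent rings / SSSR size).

In SMILES, each pair of matching ring-closure digits denotes one ring-closing bond; the number of such bonds equals the number of independent rings.
Ring-closure bonds here: 1.

1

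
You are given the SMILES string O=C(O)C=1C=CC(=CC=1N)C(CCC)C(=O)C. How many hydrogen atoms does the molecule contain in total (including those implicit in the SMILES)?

Walk through each heavy atom and fill implicit hydrogens from standard valence (C 4, N 3, O 2, S 2, halogen 1):
  atom 1: O, bond orders sum to 2 (valence 2) → 0 H
  atom 2: C, bond orders sum to 4 (valence 4) → 0 H
  atom 3: O, bond orders sum to 1 (valence 2) → 1 H
  atom 4: C, bond orders sum to 4 (valence 4) → 0 H
  atom 5: C, bond orders sum to 3 (valence 4) → 1 H
  atom 6: C, bond orders sum to 3 (valence 4) → 1 H
  atom 7: C, bond orders sum to 4 (valence 4) → 0 H
  atom 8: C, bond orders sum to 3 (valence 4) → 1 H
  atom 9: C, bond orders sum to 4 (valence 4) → 0 H
  atom 10: N, bond orders sum to 1 (valence 3) → 2 H
  atom 11: C, bond orders sum to 3 (valence 4) → 1 H
  atom 12: C, bond orders sum to 2 (valence 4) → 2 H
  atom 13: C, bond orders sum to 2 (valence 4) → 2 H
  atom 14: C, bond orders sum to 1 (valence 4) → 3 H
  atom 15: C, bond orders sum to 4 (valence 4) → 0 H
  atom 16: O, bond orders sum to 2 (valence 2) → 0 H
  atom 17: C, bond orders sum to 1 (valence 4) → 3 H
Total hydrogens: 17.

17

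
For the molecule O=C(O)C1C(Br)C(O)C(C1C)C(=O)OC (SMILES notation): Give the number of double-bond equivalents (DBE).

Degree of unsaturation = (number of rings) + (number of π bonds).
Ring closures in the SMILES: 1.
π bonds: 2 double bonds (each 1 DoU) → 2 DoU from unsaturation.
Total DoU = 1 + 2 = 3.

3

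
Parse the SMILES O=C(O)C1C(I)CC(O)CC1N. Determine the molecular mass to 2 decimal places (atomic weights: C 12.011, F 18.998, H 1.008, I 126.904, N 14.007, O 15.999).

First, the molecular formula is C7H12INO3 (counting implicit H from valence).
  C: 7 × 12.011 = 84.077
  H: 12 × 1.008 = 12.096
  I: 1 × 126.904 = 126.904
  N: 1 × 14.007 = 14.007
  O: 3 × 15.999 = 47.997
Sum: 7×12.011 + 12×1.008 + 1×126.904 + 1×14.007 + 3×15.999 = 285.081 → 285.08 g/mol.

285.08 g/mol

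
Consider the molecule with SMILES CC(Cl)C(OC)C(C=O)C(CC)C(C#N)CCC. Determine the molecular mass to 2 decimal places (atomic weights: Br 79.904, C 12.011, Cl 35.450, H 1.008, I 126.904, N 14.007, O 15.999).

273.80 g/mol

First, the molecular formula is C14H24ClNO2 (counting implicit H from valence).
  C: 14 × 12.011 = 168.154
  Cl: 1 × 35.450 = 35.450
  H: 24 × 1.008 = 24.192
  N: 1 × 14.007 = 14.007
  O: 2 × 15.999 = 31.998
Sum: 14×12.011 + 1×35.450 + 24×1.008 + 1×14.007 + 2×15.999 = 273.801 → 273.80 g/mol.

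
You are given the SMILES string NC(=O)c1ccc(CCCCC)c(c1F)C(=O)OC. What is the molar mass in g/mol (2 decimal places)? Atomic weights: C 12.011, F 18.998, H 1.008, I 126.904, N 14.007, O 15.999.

First, the molecular formula is C14H18FNO3 (counting implicit H from valence).
  C: 14 × 12.011 = 168.154
  F: 1 × 18.998 = 18.998
  H: 18 × 1.008 = 18.144
  N: 1 × 14.007 = 14.007
  O: 3 × 15.999 = 47.997
Sum: 14×12.011 + 1×18.998 + 18×1.008 + 1×14.007 + 3×15.999 = 267.300 → 267.30 g/mol.

267.30 g/mol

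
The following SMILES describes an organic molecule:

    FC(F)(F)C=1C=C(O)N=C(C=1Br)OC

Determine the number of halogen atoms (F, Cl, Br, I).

4

Halogen atoms appear at heavy-atom positions 1, 3, 4, 12 (1×Br, 3×F).
Other groups present: 1 ether, 1 hydroxyl.
Halogen count: 4.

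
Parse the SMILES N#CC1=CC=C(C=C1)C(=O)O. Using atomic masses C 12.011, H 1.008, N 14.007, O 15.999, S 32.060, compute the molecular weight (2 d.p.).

147.13 g/mol

First, the molecular formula is C8H5NO2 (counting implicit H from valence).
  C: 8 × 12.011 = 96.088
  H: 5 × 1.008 = 5.040
  N: 1 × 14.007 = 14.007
  O: 2 × 15.999 = 31.998
Sum: 8×12.011 + 5×1.008 + 1×14.007 + 2×15.999 = 147.133 → 147.13 g/mol.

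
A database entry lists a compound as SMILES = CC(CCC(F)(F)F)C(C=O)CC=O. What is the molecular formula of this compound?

C9H13F3O2

Walk through each heavy atom and fill implicit hydrogens from standard valence (C 4, N 3, O 2, S 2, halogen 1):
  atom 1: C, bond orders sum to 1 (valence 4) → 3 H
  atom 2: C, bond orders sum to 3 (valence 4) → 1 H
  atom 3: C, bond orders sum to 2 (valence 4) → 2 H
  atom 4: C, bond orders sum to 2 (valence 4) → 2 H
  atom 5: C, bond orders sum to 4 (valence 4) → 0 H
  atom 6: F (halogen, monovalent) → 0 H
  atom 7: F (halogen, monovalent) → 0 H
  atom 8: F (halogen, monovalent) → 0 H
  atom 9: C, bond orders sum to 3 (valence 4) → 1 H
  atom 10: C, bond orders sum to 3 (valence 4) → 1 H
  atom 11: O, bond orders sum to 2 (valence 2) → 0 H
  atom 12: C, bond orders sum to 2 (valence 4) → 2 H
  atom 13: C, bond orders sum to 3 (valence 4) → 1 H
  atom 14: O, bond orders sum to 2 (valence 2) → 0 H
Totals → C:9, H:13, F:3, O:2.
In Hill order: C9H13F3O2.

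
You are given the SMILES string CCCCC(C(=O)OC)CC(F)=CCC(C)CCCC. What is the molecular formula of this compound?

Walk through each heavy atom and fill implicit hydrogens from standard valence (C 4, N 3, O 2, S 2, halogen 1):
  atom 1: C, bond orders sum to 1 (valence 4) → 3 H
  atom 2: C, bond orders sum to 2 (valence 4) → 2 H
  atom 3: C, bond orders sum to 2 (valence 4) → 2 H
  atom 4: C, bond orders sum to 2 (valence 4) → 2 H
  atom 5: C, bond orders sum to 3 (valence 4) → 1 H
  atom 6: C, bond orders sum to 4 (valence 4) → 0 H
  atom 7: O, bond orders sum to 2 (valence 2) → 0 H
  atom 8: O, bond orders sum to 2 (valence 2) → 0 H
  atom 9: C, bond orders sum to 1 (valence 4) → 3 H
  atom 10: C, bond orders sum to 2 (valence 4) → 2 H
  atom 11: C, bond orders sum to 4 (valence 4) → 0 H
  atom 12: F (halogen, monovalent) → 0 H
  atom 13: C, bond orders sum to 3 (valence 4) → 1 H
  atom 14: C, bond orders sum to 2 (valence 4) → 2 H
  atom 15: C, bond orders sum to 3 (valence 4) → 1 H
  atom 16: C, bond orders sum to 1 (valence 4) → 3 H
  atom 17: C, bond orders sum to 2 (valence 4) → 2 H
  atom 18: C, bond orders sum to 2 (valence 4) → 2 H
  atom 19: C, bond orders sum to 2 (valence 4) → 2 H
  atom 20: C, bond orders sum to 1 (valence 4) → 3 H
Totals → C:17, H:31, F:1, O:2.

C17H31FO2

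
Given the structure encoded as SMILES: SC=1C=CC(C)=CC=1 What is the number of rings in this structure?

In SMILES, each pair of matching ring-closure digits denotes one ring-closing bond; the number of such bonds equals the number of independent rings.
Ring-closure bonds here: 1.

1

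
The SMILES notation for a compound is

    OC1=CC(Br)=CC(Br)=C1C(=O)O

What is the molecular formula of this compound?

C7H4Br2O3

Walk through each heavy atom and fill implicit hydrogens from standard valence (C 4, N 3, O 2, S 2, halogen 1):
  atom 1: O, bond orders sum to 1 (valence 2) → 1 H
  atom 2: C, bond orders sum to 4 (valence 4) → 0 H
  atom 3: C, bond orders sum to 3 (valence 4) → 1 H
  atom 4: C, bond orders sum to 4 (valence 4) → 0 H
  atom 5: Br (halogen, monovalent) → 0 H
  atom 6: C, bond orders sum to 3 (valence 4) → 1 H
  atom 7: C, bond orders sum to 4 (valence 4) → 0 H
  atom 8: Br (halogen, monovalent) → 0 H
  atom 9: C, bond orders sum to 4 (valence 4) → 0 H
  atom 10: C, bond orders sum to 4 (valence 4) → 0 H
  atom 11: O, bond orders sum to 2 (valence 2) → 0 H
  atom 12: O, bond orders sum to 1 (valence 2) → 1 H
Totals → C:7, H:4, Br:2, O:3.
In Hill order: C7H4Br2O3.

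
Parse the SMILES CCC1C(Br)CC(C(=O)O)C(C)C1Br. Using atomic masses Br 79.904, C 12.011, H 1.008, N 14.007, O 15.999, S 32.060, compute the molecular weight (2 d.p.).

328.04 g/mol

First, the molecular formula is C10H16Br2O2 (counting implicit H from valence).
  Br: 2 × 79.904 = 159.808
  C: 10 × 12.011 = 120.110
  H: 16 × 1.008 = 16.128
  O: 2 × 15.999 = 31.998
Sum: 2×79.904 + 10×12.011 + 16×1.008 + 2×15.999 = 328.044 → 328.04 g/mol.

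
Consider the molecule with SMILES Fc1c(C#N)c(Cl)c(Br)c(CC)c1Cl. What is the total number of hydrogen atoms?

Walk through each heavy atom and fill implicit hydrogens from standard valence (C 4, N 3, O 2, S 2, halogen 1); for lowercase aromatic atoms, an aromatic c carries 1 H when it has two neighbours and 0 H with three, and aromatic n carries 0 H:
  atom 1: F (halogen, monovalent) → 0 H
  atom 2: aromatic c, 3 neighbours → 0 H
  atom 3: aromatic c, 3 neighbours → 0 H
  atom 4: C, bond orders sum to 4 (valence 4) → 0 H
  atom 5: N, bond orders sum to 3 (valence 3) → 0 H
  atom 6: aromatic c, 3 neighbours → 0 H
  atom 7: Cl (halogen, monovalent) → 0 H
  atom 8: aromatic c, 3 neighbours → 0 H
  atom 9: Br (halogen, monovalent) → 0 H
  atom 10: aromatic c, 3 neighbours → 0 H
  atom 11: C, bond orders sum to 2 (valence 4) → 2 H
  atom 12: C, bond orders sum to 1 (valence 4) → 3 H
  atom 13: aromatic c, 3 neighbours → 0 H
  atom 14: Cl (halogen, monovalent) → 0 H
Total hydrogens: 5.

5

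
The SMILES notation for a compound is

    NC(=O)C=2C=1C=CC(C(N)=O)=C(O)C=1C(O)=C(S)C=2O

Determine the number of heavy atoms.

Every atom symbol written in the SMILES (organic subset) is one heavy atom; implicit H are not written.
Heavy atoms by element → C:12, N:2, O:5, S:1.
Total: 20.

20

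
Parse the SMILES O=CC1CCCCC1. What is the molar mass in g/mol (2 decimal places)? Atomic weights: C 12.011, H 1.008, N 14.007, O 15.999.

First, the molecular formula is C7H12O (counting implicit H from valence).
  C: 7 × 12.011 = 84.077
  H: 12 × 1.008 = 12.096
  O: 1 × 15.999 = 15.999
Sum: 7×12.011 + 12×1.008 + 1×15.999 = 112.172 → 112.17 g/mol.

112.17 g/mol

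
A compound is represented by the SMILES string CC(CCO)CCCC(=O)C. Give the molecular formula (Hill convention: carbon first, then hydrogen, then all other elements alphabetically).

Walk through each heavy atom and fill implicit hydrogens from standard valence (C 4, N 3, O 2, S 2, halogen 1):
  atom 1: C, bond orders sum to 1 (valence 4) → 3 H
  atom 2: C, bond orders sum to 3 (valence 4) → 1 H
  atom 3: C, bond orders sum to 2 (valence 4) → 2 H
  atom 4: C, bond orders sum to 2 (valence 4) → 2 H
  atom 5: O, bond orders sum to 1 (valence 2) → 1 H
  atom 6: C, bond orders sum to 2 (valence 4) → 2 H
  atom 7: C, bond orders sum to 2 (valence 4) → 2 H
  atom 8: C, bond orders sum to 2 (valence 4) → 2 H
  atom 9: C, bond orders sum to 4 (valence 4) → 0 H
  atom 10: O, bond orders sum to 2 (valence 2) → 0 H
  atom 11: C, bond orders sum to 1 (valence 4) → 3 H
Totals → C:9, H:18, O:2.
In Hill order: C9H18O2.

C9H18O2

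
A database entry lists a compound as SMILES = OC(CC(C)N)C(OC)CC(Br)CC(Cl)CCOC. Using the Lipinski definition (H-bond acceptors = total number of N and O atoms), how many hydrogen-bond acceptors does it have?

4

N atoms: 1; O atoms: 3.
Lipinski HBA = 1 + 3 = 4.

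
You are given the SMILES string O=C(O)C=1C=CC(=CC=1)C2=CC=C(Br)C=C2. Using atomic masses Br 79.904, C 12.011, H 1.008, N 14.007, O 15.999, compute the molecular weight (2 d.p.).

First, the molecular formula is C13H9BrO2 (counting implicit H from valence).
  Br: 1 × 79.904 = 79.904
  C: 13 × 12.011 = 156.143
  H: 9 × 1.008 = 9.072
  O: 2 × 15.999 = 31.998
Sum: 1×79.904 + 13×12.011 + 9×1.008 + 2×15.999 = 277.117 → 277.12 g/mol.

277.12 g/mol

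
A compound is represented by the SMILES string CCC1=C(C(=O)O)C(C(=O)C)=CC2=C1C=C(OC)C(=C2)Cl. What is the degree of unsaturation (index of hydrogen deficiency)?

9

Degree of unsaturation = (number of rings) + (number of π bonds).
Ring closures in the SMILES: 2.
π bonds: 7 double bonds (each 1 DoU) → 7 DoU from unsaturation.
Total DoU = 2 + 7 = 9.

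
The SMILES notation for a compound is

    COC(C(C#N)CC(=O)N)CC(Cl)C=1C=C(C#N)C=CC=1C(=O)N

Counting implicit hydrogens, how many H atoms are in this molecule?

Walk through each heavy atom and fill implicit hydrogens from standard valence (C 4, N 3, O 2, S 2, halogen 1):
  atom 1: C, bond orders sum to 1 (valence 4) → 3 H
  atom 2: O, bond orders sum to 2 (valence 2) → 0 H
  atom 3: C, bond orders sum to 3 (valence 4) → 1 H
  atom 4: C, bond orders sum to 3 (valence 4) → 1 H
  atom 5: C, bond orders sum to 4 (valence 4) → 0 H
  atom 6: N, bond orders sum to 3 (valence 3) → 0 H
  atom 7: C, bond orders sum to 2 (valence 4) → 2 H
  atom 8: C, bond orders sum to 4 (valence 4) → 0 H
  atom 9: O, bond orders sum to 2 (valence 2) → 0 H
  atom 10: N, bond orders sum to 1 (valence 3) → 2 H
  atom 11: C, bond orders sum to 2 (valence 4) → 2 H
  atom 12: C, bond orders sum to 3 (valence 4) → 1 H
  atom 13: Cl (halogen, monovalent) → 0 H
  atom 14: C, bond orders sum to 4 (valence 4) → 0 H
  atom 15: C, bond orders sum to 3 (valence 4) → 1 H
  atom 16: C, bond orders sum to 4 (valence 4) → 0 H
  atom 17: C, bond orders sum to 4 (valence 4) → 0 H
  atom 18: N, bond orders sum to 3 (valence 3) → 0 H
  atom 19: C, bond orders sum to 3 (valence 4) → 1 H
  atom 20: C, bond orders sum to 3 (valence 4) → 1 H
  atom 21: C, bond orders sum to 4 (valence 4) → 0 H
  atom 22: C, bond orders sum to 4 (valence 4) → 0 H
  atom 23: O, bond orders sum to 2 (valence 2) → 0 H
  atom 24: N, bond orders sum to 1 (valence 3) → 2 H
Total hydrogens: 17.

17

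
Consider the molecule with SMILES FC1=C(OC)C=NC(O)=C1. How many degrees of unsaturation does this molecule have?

Molecular formula: C6H6FNO2.
DoU = (2C + 2 + N − H − X) / 2, where X is the halogen count and O/S are ignored.
    = (2·6 + 2 + 1 − 6 − 1) / 2 = 8 / 2 = 4.

4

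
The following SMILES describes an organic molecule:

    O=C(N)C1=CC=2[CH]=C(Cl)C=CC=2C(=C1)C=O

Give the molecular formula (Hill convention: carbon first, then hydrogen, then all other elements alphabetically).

Walk through each heavy atom and fill implicit hydrogens from standard valence (C 4, N 3, O 2, S 2, halogen 1):
  atom 1: O, bond orders sum to 2 (valence 2) → 0 H
  atom 2: C, bond orders sum to 4 (valence 4) → 0 H
  atom 3: N, bond orders sum to 1 (valence 3) → 2 H
  atom 4: C, bond orders sum to 4 (valence 4) → 0 H
  atom 5: C, bond orders sum to 3 (valence 4) → 1 H
  atom 6: C, bond orders sum to 4 (valence 4) → 0 H
  atom 7: C with explicit H count 1
  atom 8: C, bond orders sum to 4 (valence 4) → 0 H
  atom 9: Cl (halogen, monovalent) → 0 H
  atom 10: C, bond orders sum to 3 (valence 4) → 1 H
  atom 11: C, bond orders sum to 3 (valence 4) → 1 H
  atom 12: C, bond orders sum to 4 (valence 4) → 0 H
  atom 13: C, bond orders sum to 4 (valence 4) → 0 H
  atom 14: C, bond orders sum to 3 (valence 4) → 1 H
  atom 15: C, bond orders sum to 3 (valence 4) → 1 H
  atom 16: O, bond orders sum to 2 (valence 2) → 0 H
Totals → C:12, H:8, Cl:1, N:1, O:2.

C12H8ClNO2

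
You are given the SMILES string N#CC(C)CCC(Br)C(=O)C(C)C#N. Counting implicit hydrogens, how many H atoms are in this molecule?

13

Walk through each heavy atom and fill implicit hydrogens from standard valence (C 4, N 3, O 2, S 2, halogen 1):
  atom 1: N, bond orders sum to 3 (valence 3) → 0 H
  atom 2: C, bond orders sum to 4 (valence 4) → 0 H
  atom 3: C, bond orders sum to 3 (valence 4) → 1 H
  atom 4: C, bond orders sum to 1 (valence 4) → 3 H
  atom 5: C, bond orders sum to 2 (valence 4) → 2 H
  atom 6: C, bond orders sum to 2 (valence 4) → 2 H
  atom 7: C, bond orders sum to 3 (valence 4) → 1 H
  atom 8: Br (halogen, monovalent) → 0 H
  atom 9: C, bond orders sum to 4 (valence 4) → 0 H
  atom 10: O, bond orders sum to 2 (valence 2) → 0 H
  atom 11: C, bond orders sum to 3 (valence 4) → 1 H
  atom 12: C, bond orders sum to 1 (valence 4) → 3 H
  atom 13: C, bond orders sum to 4 (valence 4) → 0 H
  atom 14: N, bond orders sum to 3 (valence 3) → 0 H
Total hydrogens: 13.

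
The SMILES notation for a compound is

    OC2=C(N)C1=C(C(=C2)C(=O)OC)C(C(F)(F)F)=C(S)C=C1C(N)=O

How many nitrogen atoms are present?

Scan the SMILES for N atoms (remember two-letter symbols like Cl and Br are single atoms).
Nitrogen count: 2.

2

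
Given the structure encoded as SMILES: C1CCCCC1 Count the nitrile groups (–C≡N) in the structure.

0

Scan the SMILES for the nitrile motif — none present.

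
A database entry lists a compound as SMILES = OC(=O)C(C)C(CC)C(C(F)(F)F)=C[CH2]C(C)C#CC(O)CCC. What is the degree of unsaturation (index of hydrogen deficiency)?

4

Degree of unsaturation = (number of rings) + (number of π bonds).
Ring closures in the SMILES: 0.
π bonds: 2 double bonds (each 1 DoU), 1 triple bond (each 2 DoU) → 4 DoU from unsaturation.
Total DoU = 0 + 4 = 4.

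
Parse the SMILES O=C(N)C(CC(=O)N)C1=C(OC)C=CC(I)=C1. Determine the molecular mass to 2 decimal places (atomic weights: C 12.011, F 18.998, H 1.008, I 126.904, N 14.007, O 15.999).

348.14 g/mol

First, the molecular formula is C11H13IN2O3 (counting implicit H from valence).
  C: 11 × 12.011 = 132.121
  H: 13 × 1.008 = 13.104
  I: 1 × 126.904 = 126.904
  N: 2 × 14.007 = 28.014
  O: 3 × 15.999 = 47.997
Sum: 11×12.011 + 13×1.008 + 1×126.904 + 2×14.007 + 3×15.999 = 348.140 → 348.14 g/mol.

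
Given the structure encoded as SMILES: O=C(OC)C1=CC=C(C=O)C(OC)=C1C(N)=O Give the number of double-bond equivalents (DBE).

7

Degree of unsaturation = (number of rings) + (number of π bonds).
Ring closures in the SMILES: 1.
π bonds: 6 double bonds (each 1 DoU) → 6 DoU from unsaturation.
Total DoU = 1 + 6 = 7.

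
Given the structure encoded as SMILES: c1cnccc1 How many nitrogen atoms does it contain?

1

Scan the SMILES for N atoms (remember two-letter symbols like Cl and Br are single atoms).
Nitrogen count: 1.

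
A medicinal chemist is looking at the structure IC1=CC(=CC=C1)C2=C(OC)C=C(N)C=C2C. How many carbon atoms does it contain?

Count every carbon token in the SMILES (each C, including those in ring-closure positions and inside branches).
Carbon count: 14.

14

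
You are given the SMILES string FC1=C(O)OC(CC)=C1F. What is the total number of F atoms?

2

Scan the SMILES for F atoms (remember two-letter symbols like Cl and Br are single atoms).
Fluorine count: 2.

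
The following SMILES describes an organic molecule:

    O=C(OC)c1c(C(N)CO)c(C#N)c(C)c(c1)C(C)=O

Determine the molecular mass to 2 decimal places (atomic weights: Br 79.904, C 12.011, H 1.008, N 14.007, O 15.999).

First, the molecular formula is C14H16N2O4 (counting implicit H from valence).
  C: 14 × 12.011 = 168.154
  H: 16 × 1.008 = 16.128
  N: 2 × 14.007 = 28.014
  O: 4 × 15.999 = 63.996
Sum: 14×12.011 + 16×1.008 + 2×14.007 + 4×15.999 = 276.292 → 276.29 g/mol.

276.29 g/mol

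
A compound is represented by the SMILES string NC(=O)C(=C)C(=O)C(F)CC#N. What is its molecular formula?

Walk through each heavy atom and fill implicit hydrogens from standard valence (C 4, N 3, O 2, S 2, halogen 1):
  atom 1: N, bond orders sum to 1 (valence 3) → 2 H
  atom 2: C, bond orders sum to 4 (valence 4) → 0 H
  atom 3: O, bond orders sum to 2 (valence 2) → 0 H
  atom 4: C, bond orders sum to 4 (valence 4) → 0 H
  atom 5: C, bond orders sum to 2 (valence 4) → 2 H
  atom 6: C, bond orders sum to 4 (valence 4) → 0 H
  atom 7: O, bond orders sum to 2 (valence 2) → 0 H
  atom 8: C, bond orders sum to 3 (valence 4) → 1 H
  atom 9: F (halogen, monovalent) → 0 H
  atom 10: C, bond orders sum to 2 (valence 4) → 2 H
  atom 11: C, bond orders sum to 4 (valence 4) → 0 H
  atom 12: N, bond orders sum to 3 (valence 3) → 0 H
Totals → C:7, H:7, F:1, N:2, O:2.

C7H7FN2O2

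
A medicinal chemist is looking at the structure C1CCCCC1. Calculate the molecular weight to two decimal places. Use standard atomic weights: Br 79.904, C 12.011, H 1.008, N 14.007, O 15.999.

84.16 g/mol

First, the molecular formula is C6H12 (counting implicit H from valence).
  C: 6 × 12.011 = 72.066
  H: 12 × 1.008 = 12.096
Sum: 6×12.011 + 12×1.008 = 84.162 → 84.16 g/mol.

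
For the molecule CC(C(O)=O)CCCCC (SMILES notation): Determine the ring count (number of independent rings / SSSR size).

In SMILES, each pair of matching ring-closure digits denotes one ring-closing bond; the number of such bonds equals the number of independent rings.
Ring-closure bonds here: 0.

0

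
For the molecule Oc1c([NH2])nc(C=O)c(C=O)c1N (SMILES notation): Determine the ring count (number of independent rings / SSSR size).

In SMILES, each pair of matching ring-closure digits denotes one ring-closing bond; the number of such bonds equals the number of independent rings.
Ring-closure bonds here: 1.

1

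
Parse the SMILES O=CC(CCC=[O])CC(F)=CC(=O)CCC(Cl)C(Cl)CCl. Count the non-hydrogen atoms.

21

Every atom symbol written in the SMILES (organic subset) is one heavy atom; implicit H are not written.
Heavy atoms by element → C:14, Cl:3, F:1, O:3.
Total: 21.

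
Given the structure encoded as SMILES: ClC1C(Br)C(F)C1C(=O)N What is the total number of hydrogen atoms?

Walk through each heavy atom and fill implicit hydrogens from standard valence (C 4, N 3, O 2, S 2, halogen 1):
  atom 1: Cl (halogen, monovalent) → 0 H
  atom 2: C, bond orders sum to 3 (valence 4) → 1 H
  atom 3: C, bond orders sum to 3 (valence 4) → 1 H
  atom 4: Br (halogen, monovalent) → 0 H
  atom 5: C, bond orders sum to 3 (valence 4) → 1 H
  atom 6: F (halogen, monovalent) → 0 H
  atom 7: C, bond orders sum to 3 (valence 4) → 1 H
  atom 8: C, bond orders sum to 4 (valence 4) → 0 H
  atom 9: O, bond orders sum to 2 (valence 2) → 0 H
  atom 10: N, bond orders sum to 1 (valence 3) → 2 H
Total hydrogens: 6.

6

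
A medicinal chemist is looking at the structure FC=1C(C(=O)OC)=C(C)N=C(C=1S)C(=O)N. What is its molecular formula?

C9H9FN2O3S

Walk through each heavy atom and fill implicit hydrogens from standard valence (C 4, N 3, O 2, S 2, halogen 1):
  atom 1: F (halogen, monovalent) → 0 H
  atom 2: C, bond orders sum to 4 (valence 4) → 0 H
  atom 3: C, bond orders sum to 4 (valence 4) → 0 H
  atom 4: C, bond orders sum to 4 (valence 4) → 0 H
  atom 5: O, bond orders sum to 2 (valence 2) → 0 H
  atom 6: O, bond orders sum to 2 (valence 2) → 0 H
  atom 7: C, bond orders sum to 1 (valence 4) → 3 H
  atom 8: C, bond orders sum to 4 (valence 4) → 0 H
  atom 9: C, bond orders sum to 1 (valence 4) → 3 H
  atom 10: N, bond orders sum to 3 (valence 3) → 0 H
  atom 11: C, bond orders sum to 4 (valence 4) → 0 H
  atom 12: C, bond orders sum to 4 (valence 4) → 0 H
  atom 13: S, bond orders sum to 1 (valence 2) → 1 H
  atom 14: C, bond orders sum to 4 (valence 4) → 0 H
  atom 15: O, bond orders sum to 2 (valence 2) → 0 H
  atom 16: N, bond orders sum to 1 (valence 3) → 2 H
Totals → C:9, H:9, F:1, N:2, O:3, S:1.
In Hill order: C9H9FN2O3S.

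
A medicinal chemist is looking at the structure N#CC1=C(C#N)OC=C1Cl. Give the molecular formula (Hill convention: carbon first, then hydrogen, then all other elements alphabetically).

Walk through each heavy atom and fill implicit hydrogens from standard valence (C 4, N 3, O 2, S 2, halogen 1):
  atom 1: N, bond orders sum to 3 (valence 3) → 0 H
  atom 2: C, bond orders sum to 4 (valence 4) → 0 H
  atom 3: C, bond orders sum to 4 (valence 4) → 0 H
  atom 4: C, bond orders sum to 4 (valence 4) → 0 H
  atom 5: C, bond orders sum to 4 (valence 4) → 0 H
  atom 6: N, bond orders sum to 3 (valence 3) → 0 H
  atom 7: O, bond orders sum to 2 (valence 2) → 0 H
  atom 8: C, bond orders sum to 3 (valence 4) → 1 H
  atom 9: C, bond orders sum to 4 (valence 4) → 0 H
  atom 10: Cl (halogen, monovalent) → 0 H
Totals → C:6, H:1, Cl:1, N:2, O:1.

C6HClN2O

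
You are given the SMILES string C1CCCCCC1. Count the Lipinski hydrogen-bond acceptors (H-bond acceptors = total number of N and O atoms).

N atoms: 0; O atoms: 0.
Lipinski HBA = 0 + 0 = 0.

0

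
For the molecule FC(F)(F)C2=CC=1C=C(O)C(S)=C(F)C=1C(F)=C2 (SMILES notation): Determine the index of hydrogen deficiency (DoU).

7

Molecular formula: C11H5F5OS.
DoU = (2C + 2 + N − H − X) / 2, where X is the halogen count and O/S are ignored.
    = (2·11 + 2 + 0 − 5 − 5) / 2 = 14 / 2 = 7.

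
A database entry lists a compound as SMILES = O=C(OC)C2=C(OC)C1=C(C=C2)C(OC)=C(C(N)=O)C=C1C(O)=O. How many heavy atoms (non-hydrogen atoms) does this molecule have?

24

Every atom symbol written in the SMILES (organic subset) is one heavy atom; implicit H are not written.
Heavy atoms by element → C:16, N:1, O:7.
Total: 24.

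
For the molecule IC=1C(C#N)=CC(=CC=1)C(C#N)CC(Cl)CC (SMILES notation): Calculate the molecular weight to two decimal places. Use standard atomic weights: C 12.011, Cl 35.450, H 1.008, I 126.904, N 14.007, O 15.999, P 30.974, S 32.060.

358.61 g/mol

First, the molecular formula is C13H12ClIN2 (counting implicit H from valence).
  C: 13 × 12.011 = 156.143
  Cl: 1 × 35.450 = 35.450
  H: 12 × 1.008 = 12.096
  I: 1 × 126.904 = 126.904
  N: 2 × 14.007 = 28.014
Sum: 13×12.011 + 1×35.450 + 12×1.008 + 1×126.904 + 2×14.007 = 358.607 → 358.61 g/mol.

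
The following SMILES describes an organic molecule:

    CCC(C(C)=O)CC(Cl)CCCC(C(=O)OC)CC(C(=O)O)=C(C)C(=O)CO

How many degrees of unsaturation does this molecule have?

5

Degree of unsaturation = (number of rings) + (number of π bonds).
Ring closures in the SMILES: 0.
π bonds: 5 double bonds (each 1 DoU) → 5 DoU from unsaturation.
Total DoU = 0 + 5 = 5.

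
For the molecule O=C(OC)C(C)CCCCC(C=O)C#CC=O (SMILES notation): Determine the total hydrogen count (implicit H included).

Walk through each heavy atom and fill implicit hydrogens from standard valence (C 4, N 3, O 2, S 2, halogen 1):
  atom 1: O, bond orders sum to 2 (valence 2) → 0 H
  atom 2: C, bond orders sum to 4 (valence 4) → 0 H
  atom 3: O, bond orders sum to 2 (valence 2) → 0 H
  atom 4: C, bond orders sum to 1 (valence 4) → 3 H
  atom 5: C, bond orders sum to 3 (valence 4) → 1 H
  atom 6: C, bond orders sum to 1 (valence 4) → 3 H
  atom 7: C, bond orders sum to 2 (valence 4) → 2 H
  atom 8: C, bond orders sum to 2 (valence 4) → 2 H
  atom 9: C, bond orders sum to 2 (valence 4) → 2 H
  atom 10: C, bond orders sum to 2 (valence 4) → 2 H
  atom 11: C, bond orders sum to 3 (valence 4) → 1 H
  atom 12: C, bond orders sum to 3 (valence 4) → 1 H
  atom 13: O, bond orders sum to 2 (valence 2) → 0 H
  atom 14: C, bond orders sum to 4 (valence 4) → 0 H
  atom 15: C, bond orders sum to 4 (valence 4) → 0 H
  atom 16: C, bond orders sum to 3 (valence 4) → 1 H
  atom 17: O, bond orders sum to 2 (valence 2) → 0 H
Total hydrogens: 18.

18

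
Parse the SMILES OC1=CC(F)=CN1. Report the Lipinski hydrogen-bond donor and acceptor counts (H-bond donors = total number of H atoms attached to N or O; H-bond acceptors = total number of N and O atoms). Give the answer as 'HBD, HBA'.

Donors: find every N or O and count the H atoms it carries.
  atom 1 (O): bond orders sum to 1 → 1 H
  atom 7 (N): bond orders sum to 2 → 1 H
Lipinski HBD = 2.
Acceptors: N atoms = 1, O atoms = 1 → HBA = 2.

2, 2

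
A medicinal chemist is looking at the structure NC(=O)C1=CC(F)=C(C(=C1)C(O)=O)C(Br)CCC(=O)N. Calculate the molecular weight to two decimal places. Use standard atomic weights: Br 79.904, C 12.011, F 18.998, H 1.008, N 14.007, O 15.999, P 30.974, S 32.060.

First, the molecular formula is C12H12BrFN2O4 (counting implicit H from valence).
  Br: 1 × 79.904 = 79.904
  C: 12 × 12.011 = 144.132
  F: 1 × 18.998 = 18.998
  H: 12 × 1.008 = 12.096
  N: 2 × 14.007 = 28.014
  O: 4 × 15.999 = 63.996
Sum: 1×79.904 + 12×12.011 + 1×18.998 + 12×1.008 + 2×14.007 + 4×15.999 = 347.140 → 347.14 g/mol.

347.14 g/mol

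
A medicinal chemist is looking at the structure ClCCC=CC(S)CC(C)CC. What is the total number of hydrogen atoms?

Walk through each heavy atom and fill implicit hydrogens from standard valence (C 4, N 3, O 2, S 2, halogen 1):
  atom 1: Cl (halogen, monovalent) → 0 H
  atom 2: C, bond orders sum to 2 (valence 4) → 2 H
  atom 3: C, bond orders sum to 2 (valence 4) → 2 H
  atom 4: C, bond orders sum to 3 (valence 4) → 1 H
  atom 5: C, bond orders sum to 3 (valence 4) → 1 H
  atom 6: C, bond orders sum to 3 (valence 4) → 1 H
  atom 7: S, bond orders sum to 1 (valence 2) → 1 H
  atom 8: C, bond orders sum to 2 (valence 4) → 2 H
  atom 9: C, bond orders sum to 3 (valence 4) → 1 H
  atom 10: C, bond orders sum to 1 (valence 4) → 3 H
  atom 11: C, bond orders sum to 2 (valence 4) → 2 H
  atom 12: C, bond orders sum to 1 (valence 4) → 3 H
Total hydrogens: 19.

19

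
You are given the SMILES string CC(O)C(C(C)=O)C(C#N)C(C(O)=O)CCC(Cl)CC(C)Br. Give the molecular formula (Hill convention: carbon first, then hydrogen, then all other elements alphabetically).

Walk through each heavy atom and fill implicit hydrogens from standard valence (C 4, N 3, O 2, S 2, halogen 1):
  atom 1: C, bond orders sum to 1 (valence 4) → 3 H
  atom 2: C, bond orders sum to 3 (valence 4) → 1 H
  atom 3: O, bond orders sum to 1 (valence 2) → 1 H
  atom 4: C, bond orders sum to 3 (valence 4) → 1 H
  atom 5: C, bond orders sum to 4 (valence 4) → 0 H
  atom 6: C, bond orders sum to 1 (valence 4) → 3 H
  atom 7: O, bond orders sum to 2 (valence 2) → 0 H
  atom 8: C, bond orders sum to 3 (valence 4) → 1 H
  atom 9: C, bond orders sum to 4 (valence 4) → 0 H
  atom 10: N, bond orders sum to 3 (valence 3) → 0 H
  atom 11: C, bond orders sum to 3 (valence 4) → 1 H
  atom 12: C, bond orders sum to 4 (valence 4) → 0 H
  atom 13: O, bond orders sum to 1 (valence 2) → 1 H
  atom 14: O, bond orders sum to 2 (valence 2) → 0 H
  atom 15: C, bond orders sum to 2 (valence 4) → 2 H
  atom 16: C, bond orders sum to 2 (valence 4) → 2 H
  atom 17: C, bond orders sum to 3 (valence 4) → 1 H
  atom 18: Cl (halogen, monovalent) → 0 H
  atom 19: C, bond orders sum to 2 (valence 4) → 2 H
  atom 20: C, bond orders sum to 3 (valence 4) → 1 H
  atom 21: C, bond orders sum to 1 (valence 4) → 3 H
  atom 22: Br (halogen, monovalent) → 0 H
Totals → C:15, H:23, Br:1, Cl:1, N:1, O:4.

C15H23BrClNO4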